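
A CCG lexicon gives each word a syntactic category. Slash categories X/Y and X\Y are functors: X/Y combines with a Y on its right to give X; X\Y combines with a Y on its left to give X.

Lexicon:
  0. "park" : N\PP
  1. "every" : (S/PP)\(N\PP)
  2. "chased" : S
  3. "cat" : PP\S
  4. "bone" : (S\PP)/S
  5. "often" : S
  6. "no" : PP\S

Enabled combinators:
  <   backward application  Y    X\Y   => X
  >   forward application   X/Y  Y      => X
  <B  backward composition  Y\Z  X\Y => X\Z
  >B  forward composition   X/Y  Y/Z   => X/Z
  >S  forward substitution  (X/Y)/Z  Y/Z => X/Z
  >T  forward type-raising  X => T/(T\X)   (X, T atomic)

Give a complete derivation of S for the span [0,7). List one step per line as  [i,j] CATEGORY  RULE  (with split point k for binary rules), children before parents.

[0,1] N\PP  lex  "park"
[1,2] (S/PP)\(N\PP)  lex  "every"
[0,2] S/PP  <  k=1
[2,3] S  lex  "chased"
[2,3] PP/(PP\S)  >T
[3,4] PP\S  lex  "cat"
[2,4] PP  >  k=3
[4,5] (S\PP)/S  lex  "bone"
[5,6] S  lex  "often"
[4,6] S\PP  >  k=5
[2,6] S  <  k=4
[6,7] PP\S  lex  "no"
[2,7] PP  <  k=6
[0,7] S  >  k=2

[0,7] S   >
  [0,2] S/PP   <
    [0,1] "park" : N\PP
    [1,2] "every" : (S/PP)\(N\PP)
  [2,7] PP   <
    [2,6] S   <
      [2,4] PP   >
        [2,3] PP/(PP\S)   >T
          [2,3] "chased" : S
        [3,4] "cat" : PP\S
      [4,6] S\PP   >
        [4,5] "bone" : (S\PP)/S
        [5,6] "often" : S
    [6,7] "no" : PP\S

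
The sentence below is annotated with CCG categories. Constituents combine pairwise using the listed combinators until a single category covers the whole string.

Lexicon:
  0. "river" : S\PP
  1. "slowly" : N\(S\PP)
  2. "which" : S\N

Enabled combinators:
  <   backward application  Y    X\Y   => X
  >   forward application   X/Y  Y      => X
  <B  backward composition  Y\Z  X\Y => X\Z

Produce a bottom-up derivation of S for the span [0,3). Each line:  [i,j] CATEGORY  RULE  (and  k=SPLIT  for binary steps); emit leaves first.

[0,1] S\PP  lex  "river"
[1,2] N\(S\PP)  lex  "slowly"
[0,2] N  <  k=1
[2,3] S\N  lex  "which"
[0,3] S  <  k=2

[0,3] S   <
  [0,2] N   <
    [0,1] "river" : S\PP
    [1,2] "slowly" : N\(S\PP)
  [2,3] "which" : S\N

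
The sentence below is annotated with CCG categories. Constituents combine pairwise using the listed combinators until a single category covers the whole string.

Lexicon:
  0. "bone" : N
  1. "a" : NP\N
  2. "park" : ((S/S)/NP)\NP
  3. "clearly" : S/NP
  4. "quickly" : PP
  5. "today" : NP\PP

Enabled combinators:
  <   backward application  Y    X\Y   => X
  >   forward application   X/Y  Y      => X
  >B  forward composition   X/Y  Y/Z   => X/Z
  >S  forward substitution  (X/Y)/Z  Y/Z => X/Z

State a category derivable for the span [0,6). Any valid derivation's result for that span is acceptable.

[0,6] S   >
  [0,4] S/NP   >S
    [0,3] (S/S)/NP   <
      [0,2] NP   <
        [0,1] "bone" : N
        [1,2] "a" : NP\N
      [2,3] "park" : ((S/S)/NP)\NP
    [3,4] "clearly" : S/NP
  [4,6] NP   <
    [4,5] "quickly" : PP
    [5,6] "today" : NP\PP

S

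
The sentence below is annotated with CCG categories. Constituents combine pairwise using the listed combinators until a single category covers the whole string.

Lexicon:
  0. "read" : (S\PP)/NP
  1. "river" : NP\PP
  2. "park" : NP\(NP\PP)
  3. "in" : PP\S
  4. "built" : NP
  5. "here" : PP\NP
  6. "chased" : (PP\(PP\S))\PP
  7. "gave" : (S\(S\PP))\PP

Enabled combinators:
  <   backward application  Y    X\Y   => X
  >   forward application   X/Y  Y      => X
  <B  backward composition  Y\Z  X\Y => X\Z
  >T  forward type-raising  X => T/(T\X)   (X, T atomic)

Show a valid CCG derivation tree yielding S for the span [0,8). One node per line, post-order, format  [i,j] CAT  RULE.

[0,8] S   <
  [0,3] S\PP   >
    [0,1] "read" : (S\PP)/NP
    [1,3] NP   <
      [1,2] "river" : NP\PP
      [2,3] "park" : NP\(NP\PP)
  [3,8] S\(S\PP)   <
    [3,7] PP   <
      [3,4] "in" : PP\S
      [4,7] PP\(PP\S)   <
        [4,6] PP   <
          [4,5] "built" : NP
          [5,6] "here" : PP\NP
        [6,7] "chased" : (PP\(PP\S))\PP
    [7,8] "gave" : (S\(S\PP))\PP

[0,1] (S\PP)/NP  lex  "read"
[1,2] NP\PP  lex  "river"
[2,3] NP\(NP\PP)  lex  "park"
[1,3] NP  <  k=2
[0,3] S\PP  >  k=1
[3,4] PP\S  lex  "in"
[4,5] NP  lex  "built"
[5,6] PP\NP  lex  "here"
[4,6] PP  <  k=5
[6,7] (PP\(PP\S))\PP  lex  "chased"
[4,7] PP\(PP\S)  <  k=6
[3,7] PP  <  k=4
[7,8] (S\(S\PP))\PP  lex  "gave"
[3,8] S\(S\PP)  <  k=7
[0,8] S  <  k=3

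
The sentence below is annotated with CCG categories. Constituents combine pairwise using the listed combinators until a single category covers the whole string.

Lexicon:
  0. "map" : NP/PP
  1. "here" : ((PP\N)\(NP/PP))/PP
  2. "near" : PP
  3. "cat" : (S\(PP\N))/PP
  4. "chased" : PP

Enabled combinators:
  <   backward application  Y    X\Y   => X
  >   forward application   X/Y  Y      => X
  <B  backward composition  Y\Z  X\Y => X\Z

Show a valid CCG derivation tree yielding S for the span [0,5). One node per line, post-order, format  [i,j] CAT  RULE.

[0,5] S   <
  [0,3] PP\N   <
    [0,1] "map" : NP/PP
    [1,3] (PP\N)\(NP/PP)   >
      [1,2] "here" : ((PP\N)\(NP/PP))/PP
      [2,3] "near" : PP
  [3,5] S\(PP\N)   >
    [3,4] "cat" : (S\(PP\N))/PP
    [4,5] "chased" : PP

[0,1] NP/PP  lex  "map"
[1,2] ((PP\N)\(NP/PP))/PP  lex  "here"
[2,3] PP  lex  "near"
[1,3] (PP\N)\(NP/PP)  >  k=2
[0,3] PP\N  <  k=1
[3,4] (S\(PP\N))/PP  lex  "cat"
[4,5] PP  lex  "chased"
[3,5] S\(PP\N)  >  k=4
[0,5] S  <  k=3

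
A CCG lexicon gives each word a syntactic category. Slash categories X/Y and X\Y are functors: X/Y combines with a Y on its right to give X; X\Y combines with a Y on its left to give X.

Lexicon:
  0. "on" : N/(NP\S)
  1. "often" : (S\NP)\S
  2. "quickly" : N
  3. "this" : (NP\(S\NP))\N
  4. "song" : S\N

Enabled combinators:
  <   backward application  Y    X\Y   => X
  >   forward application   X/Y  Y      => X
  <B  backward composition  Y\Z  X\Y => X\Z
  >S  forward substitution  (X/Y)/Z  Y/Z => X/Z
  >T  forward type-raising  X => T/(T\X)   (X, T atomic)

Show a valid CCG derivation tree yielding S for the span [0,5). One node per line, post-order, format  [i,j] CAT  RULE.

[0,5] S   <
  [0,4] N   >
    [0,1] "on" : N/(NP\S)
    [1,4] NP\S   <B
      [1,2] "often" : (S\NP)\S
      [2,4] NP\(S\NP)   <
        [2,3] "quickly" : N
        [3,4] "this" : (NP\(S\NP))\N
  [4,5] "song" : S\N

[0,1] N/(NP\S)  lex  "on"
[1,2] (S\NP)\S  lex  "often"
[2,3] N  lex  "quickly"
[3,4] (NP\(S\NP))\N  lex  "this"
[2,4] NP\(S\NP)  <  k=3
[1,4] NP\S  <B  k=2
[0,4] N  >  k=1
[4,5] S\N  lex  "song"
[0,5] S  <  k=4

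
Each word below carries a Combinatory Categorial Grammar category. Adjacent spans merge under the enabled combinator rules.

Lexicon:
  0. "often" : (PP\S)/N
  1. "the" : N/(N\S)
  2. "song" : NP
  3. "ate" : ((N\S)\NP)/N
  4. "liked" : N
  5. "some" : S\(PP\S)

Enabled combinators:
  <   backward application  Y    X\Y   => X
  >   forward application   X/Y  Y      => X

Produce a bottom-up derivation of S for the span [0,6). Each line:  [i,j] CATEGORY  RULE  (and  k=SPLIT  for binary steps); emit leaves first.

[0,6] S   <
  [0,5] PP\S   >
    [0,1] "often" : (PP\S)/N
    [1,5] N   >
      [1,2] "the" : N/(N\S)
      [2,5] N\S   <
        [2,3] "song" : NP
        [3,5] (N\S)\NP   >
          [3,4] "ate" : ((N\S)\NP)/N
          [4,5] "liked" : N
  [5,6] "some" : S\(PP\S)

[0,1] (PP\S)/N  lex  "often"
[1,2] N/(N\S)  lex  "the"
[2,3] NP  lex  "song"
[3,4] ((N\S)\NP)/N  lex  "ate"
[4,5] N  lex  "liked"
[3,5] (N\S)\NP  >  k=4
[2,5] N\S  <  k=3
[1,5] N  >  k=2
[0,5] PP\S  >  k=1
[5,6] S\(PP\S)  lex  "some"
[0,6] S  <  k=5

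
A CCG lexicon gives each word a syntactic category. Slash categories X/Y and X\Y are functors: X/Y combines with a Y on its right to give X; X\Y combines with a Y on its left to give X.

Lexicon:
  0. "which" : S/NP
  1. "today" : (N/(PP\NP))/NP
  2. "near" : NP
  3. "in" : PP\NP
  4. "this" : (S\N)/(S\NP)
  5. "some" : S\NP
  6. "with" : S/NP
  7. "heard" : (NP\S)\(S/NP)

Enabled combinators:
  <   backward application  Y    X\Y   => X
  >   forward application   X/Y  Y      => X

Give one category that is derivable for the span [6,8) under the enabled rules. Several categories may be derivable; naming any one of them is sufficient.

NP\S

[0,8] S   >
  [0,1] "which" : S/NP
  [1,8] NP   <
    [1,6] S   <
      [1,4] N   >
        [1,3] N/(PP\NP)   >
          [1,2] "today" : (N/(PP\NP))/NP
          [2,3] "near" : NP
        [3,4] "in" : PP\NP
      [4,6] S\N   >
        [4,5] "this" : (S\N)/(S\NP)
        [5,6] "some" : S\NP
    [6,8] NP\S   <
      [6,7] "with" : S/NP
      [7,8] "heard" : (NP\S)\(S/NP)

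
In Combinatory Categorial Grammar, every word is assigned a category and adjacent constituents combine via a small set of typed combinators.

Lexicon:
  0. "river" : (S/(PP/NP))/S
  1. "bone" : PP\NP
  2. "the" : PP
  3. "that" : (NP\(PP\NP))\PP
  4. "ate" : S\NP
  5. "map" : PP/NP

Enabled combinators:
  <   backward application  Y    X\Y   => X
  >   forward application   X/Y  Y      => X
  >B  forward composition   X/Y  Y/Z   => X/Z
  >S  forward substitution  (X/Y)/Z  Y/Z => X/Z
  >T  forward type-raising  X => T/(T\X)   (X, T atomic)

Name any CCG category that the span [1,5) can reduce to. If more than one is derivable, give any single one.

[0,6] S   >
  [0,5] S/(PP/NP)   >
    [0,1] "river" : (S/(PP/NP))/S
    [1,5] S   <
      [1,4] NP   <
        [1,2] "bone" : PP\NP
        [2,4] NP\(PP\NP)   <
          [2,3] "the" : PP
          [3,4] "that" : (NP\(PP\NP))\PP
      [4,5] "ate" : S\NP
  [5,6] "map" : PP/NP

S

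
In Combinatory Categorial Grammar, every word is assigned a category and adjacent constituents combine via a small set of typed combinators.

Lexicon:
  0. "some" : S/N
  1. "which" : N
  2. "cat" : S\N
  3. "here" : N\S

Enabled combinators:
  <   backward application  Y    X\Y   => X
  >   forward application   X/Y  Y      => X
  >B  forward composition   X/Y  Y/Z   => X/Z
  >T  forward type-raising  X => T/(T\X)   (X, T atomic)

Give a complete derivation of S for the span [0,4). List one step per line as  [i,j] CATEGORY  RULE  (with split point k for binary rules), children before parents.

[0,1] S/N  lex  "some"
[1,2] N  lex  "which"
[1,2] S/(S\N)  >T
[2,3] S\N  lex  "cat"
[1,3] S  >  k=2
[3,4] N\S  lex  "here"
[1,4] N  <  k=3
[0,4] S  >  k=1

[0,4] S   >
  [0,1] "some" : S/N
  [1,4] N   <
    [1,3] S   >
      [1,2] S/(S\N)   >T
        [1,2] "which" : N
      [2,3] "cat" : S\N
    [3,4] "here" : N\S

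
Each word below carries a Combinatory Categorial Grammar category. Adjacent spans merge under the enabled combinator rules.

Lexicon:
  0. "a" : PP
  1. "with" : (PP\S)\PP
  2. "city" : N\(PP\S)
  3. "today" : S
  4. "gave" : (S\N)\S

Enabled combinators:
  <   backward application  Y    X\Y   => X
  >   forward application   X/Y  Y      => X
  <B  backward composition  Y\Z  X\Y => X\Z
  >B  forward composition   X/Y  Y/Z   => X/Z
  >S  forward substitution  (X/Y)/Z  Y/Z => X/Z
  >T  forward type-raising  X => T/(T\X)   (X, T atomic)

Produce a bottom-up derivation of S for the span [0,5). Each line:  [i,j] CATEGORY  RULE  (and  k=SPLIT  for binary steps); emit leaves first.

[0,1] PP  lex  "a"
[1,2] (PP\S)\PP  lex  "with"
[2,3] N\(PP\S)  lex  "city"
[1,3] N\PP  <B  k=2
[0,3] N  <  k=1
[3,4] S  lex  "today"
[4,5] (S\N)\S  lex  "gave"
[3,5] S\N  <  k=4
[0,5] S  <  k=3

[0,5] S   <
  [0,3] N   <
    [0,1] "a" : PP
    [1,3] N\PP   <B
      [1,2] "with" : (PP\S)\PP
      [2,3] "city" : N\(PP\S)
  [3,5] S\N   <
    [3,4] "today" : S
    [4,5] "gave" : (S\N)\S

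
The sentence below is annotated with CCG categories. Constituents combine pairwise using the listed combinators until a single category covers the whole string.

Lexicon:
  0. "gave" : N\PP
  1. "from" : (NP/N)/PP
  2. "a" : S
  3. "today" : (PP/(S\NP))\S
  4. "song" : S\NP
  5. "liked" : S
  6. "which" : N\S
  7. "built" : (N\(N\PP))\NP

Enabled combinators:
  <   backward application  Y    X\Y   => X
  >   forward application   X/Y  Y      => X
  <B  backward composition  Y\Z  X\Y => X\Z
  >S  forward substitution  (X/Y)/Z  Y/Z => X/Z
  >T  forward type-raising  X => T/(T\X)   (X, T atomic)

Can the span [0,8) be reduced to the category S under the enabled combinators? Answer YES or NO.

N\PP (NP/N)/PP S (PP/(S\NP))\S S\NP S N\S (N\(N\PP))\NP
CKY chart[0,8] = {N, N/(N\N), NP/(NP\N), PP/(PP\N), S/(S\N)}; S ∉ chart

NO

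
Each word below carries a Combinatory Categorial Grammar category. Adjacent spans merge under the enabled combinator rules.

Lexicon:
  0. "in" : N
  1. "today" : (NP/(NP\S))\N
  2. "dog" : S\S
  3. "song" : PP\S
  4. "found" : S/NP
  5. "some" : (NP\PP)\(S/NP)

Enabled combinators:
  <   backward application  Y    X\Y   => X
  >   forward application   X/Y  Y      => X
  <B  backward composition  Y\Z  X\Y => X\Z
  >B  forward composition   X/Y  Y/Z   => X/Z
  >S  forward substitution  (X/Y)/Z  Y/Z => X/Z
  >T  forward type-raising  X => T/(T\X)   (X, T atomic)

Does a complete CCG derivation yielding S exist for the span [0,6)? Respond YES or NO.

NO

N (NP/(NP\S))\N S\S PP\S S/NP (NP\PP)\(S/NP)
CKY chart[0,6] = {N/(N\NP), NP, NP/(NP\NP), PP/(PP\NP), S/(S\NP)}; S ∉ chart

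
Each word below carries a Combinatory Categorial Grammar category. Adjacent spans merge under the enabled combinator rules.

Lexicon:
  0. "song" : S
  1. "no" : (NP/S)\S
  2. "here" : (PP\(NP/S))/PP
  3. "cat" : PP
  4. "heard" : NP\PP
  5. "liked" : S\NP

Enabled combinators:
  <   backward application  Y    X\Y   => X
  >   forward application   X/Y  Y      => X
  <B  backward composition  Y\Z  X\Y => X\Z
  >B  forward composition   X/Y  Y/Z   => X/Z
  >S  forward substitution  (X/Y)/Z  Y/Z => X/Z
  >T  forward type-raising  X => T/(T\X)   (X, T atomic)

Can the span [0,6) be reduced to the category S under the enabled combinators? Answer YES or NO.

[0,6] S   <
  [0,4] PP   <
    [0,2] NP/S   <
      [0,1] "song" : S
      [1,2] "no" : (NP/S)\S
    [2,4] PP\(NP/S)   >
      [2,3] "here" : (PP\(NP/S))/PP
      [3,4] "cat" : PP
  [4,6] S\PP   <B
    [4,5] "heard" : NP\PP
    [5,6] "liked" : S\NP

YES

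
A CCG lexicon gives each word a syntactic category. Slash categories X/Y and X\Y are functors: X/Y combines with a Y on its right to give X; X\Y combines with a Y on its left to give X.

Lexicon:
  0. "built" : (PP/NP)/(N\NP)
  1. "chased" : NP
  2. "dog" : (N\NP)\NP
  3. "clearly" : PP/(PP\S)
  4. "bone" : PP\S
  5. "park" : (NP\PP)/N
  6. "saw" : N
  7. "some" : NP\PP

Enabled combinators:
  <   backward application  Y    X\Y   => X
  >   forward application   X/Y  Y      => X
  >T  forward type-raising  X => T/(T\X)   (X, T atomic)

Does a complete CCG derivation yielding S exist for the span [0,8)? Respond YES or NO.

NO

(PP/NP)/(N\NP) NP (N\NP)\NP PP/(PP\S) PP\S (NP\PP)/N N NP\PP
CKY chart[0,8] = {N/(N\NP), NP, NP/(NP\NP), PP/(PP\NP), S/(S\NP)}; S ∉ chart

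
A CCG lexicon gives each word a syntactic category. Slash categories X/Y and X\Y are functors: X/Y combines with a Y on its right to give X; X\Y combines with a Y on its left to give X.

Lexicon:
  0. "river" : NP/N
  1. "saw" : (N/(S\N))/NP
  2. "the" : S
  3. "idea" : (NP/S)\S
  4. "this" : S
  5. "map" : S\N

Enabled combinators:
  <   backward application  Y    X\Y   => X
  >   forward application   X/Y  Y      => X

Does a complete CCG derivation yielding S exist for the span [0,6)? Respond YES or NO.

NO

NP/N (N/(S\N))/NP S (NP/S)\S S S\N
CKY chart[0,6] = {NP}; S ∉ chart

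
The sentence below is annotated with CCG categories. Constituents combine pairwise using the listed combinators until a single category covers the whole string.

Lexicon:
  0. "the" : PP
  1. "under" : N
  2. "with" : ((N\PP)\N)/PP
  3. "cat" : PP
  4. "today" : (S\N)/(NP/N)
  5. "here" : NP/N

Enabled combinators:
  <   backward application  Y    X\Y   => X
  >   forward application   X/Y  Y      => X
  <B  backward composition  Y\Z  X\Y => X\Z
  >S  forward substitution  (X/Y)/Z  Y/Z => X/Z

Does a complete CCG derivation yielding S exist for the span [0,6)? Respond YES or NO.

YES

[0,6] S   <
  [0,1] "the" : PP
  [1,6] S\PP   <B
    [1,4] N\PP   <
      [1,2] "under" : N
      [2,4] (N\PP)\N   >
        [2,3] "with" : ((N\PP)\N)/PP
        [3,4] "cat" : PP
    [4,6] S\N   >
      [4,5] "today" : (S\N)/(NP/N)
      [5,6] "here" : NP/N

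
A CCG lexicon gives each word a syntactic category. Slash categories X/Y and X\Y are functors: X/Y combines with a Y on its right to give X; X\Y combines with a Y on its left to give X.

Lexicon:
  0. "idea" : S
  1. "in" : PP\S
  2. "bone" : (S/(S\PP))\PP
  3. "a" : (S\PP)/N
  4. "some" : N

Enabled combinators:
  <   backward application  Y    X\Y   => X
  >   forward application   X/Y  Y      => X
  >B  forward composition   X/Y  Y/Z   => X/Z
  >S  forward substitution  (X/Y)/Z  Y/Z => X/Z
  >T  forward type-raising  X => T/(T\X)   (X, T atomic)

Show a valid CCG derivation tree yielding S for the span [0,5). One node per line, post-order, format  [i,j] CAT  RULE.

[0,1] S  lex  "idea"
[0,1] PP/(PP\S)  >T
[1,2] PP\S  lex  "in"
[0,2] PP  >  k=1
[2,3] (S/(S\PP))\PP  lex  "bone"
[0,3] S/(S\PP)  <  k=2
[3,4] (S\PP)/N  lex  "a"
[4,5] N  lex  "some"
[3,5] S\PP  >  k=4
[0,5] S  >  k=3

[0,5] S   >
  [0,3] S/(S\PP)   <
    [0,2] PP   >
      [0,1] PP/(PP\S)   >T
        [0,1] "idea" : S
      [1,2] "in" : PP\S
    [2,3] "bone" : (S/(S\PP))\PP
  [3,5] S\PP   >
    [3,4] "a" : (S\PP)/N
    [4,5] "some" : N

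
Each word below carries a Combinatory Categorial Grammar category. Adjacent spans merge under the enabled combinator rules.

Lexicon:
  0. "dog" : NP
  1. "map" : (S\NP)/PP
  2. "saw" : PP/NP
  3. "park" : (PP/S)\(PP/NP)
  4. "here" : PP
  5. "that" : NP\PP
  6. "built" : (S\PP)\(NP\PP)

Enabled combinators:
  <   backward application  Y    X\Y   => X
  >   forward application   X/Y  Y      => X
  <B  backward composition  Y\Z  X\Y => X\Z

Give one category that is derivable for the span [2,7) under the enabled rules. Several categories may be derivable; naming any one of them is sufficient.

[0,7] S   <
  [0,1] "dog" : NP
  [1,7] S\NP   >
    [1,2] "map" : (S\NP)/PP
    [2,7] PP   >
      [2,4] PP/S   <
        [2,3] "saw" : PP/NP
        [3,4] "park" : (PP/S)\(PP/NP)
      [4,7] S   <
        [4,5] "here" : PP
        [5,7] S\PP   <
          [5,6] "that" : NP\PP
          [6,7] "built" : (S\PP)\(NP\PP)

PP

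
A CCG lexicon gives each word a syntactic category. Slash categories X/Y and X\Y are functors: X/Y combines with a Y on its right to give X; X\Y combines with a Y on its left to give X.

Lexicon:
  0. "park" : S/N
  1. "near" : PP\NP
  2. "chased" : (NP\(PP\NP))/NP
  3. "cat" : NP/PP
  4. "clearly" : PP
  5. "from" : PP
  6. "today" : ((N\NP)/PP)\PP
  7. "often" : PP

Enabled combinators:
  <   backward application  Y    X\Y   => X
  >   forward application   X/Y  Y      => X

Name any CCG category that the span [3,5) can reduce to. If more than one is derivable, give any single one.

NP

[0,8] S   >
  [0,1] "park" : S/N
  [1,8] N   <
    [1,5] NP   <
      [1,2] "near" : PP\NP
      [2,5] NP\(PP\NP)   >
        [2,3] "chased" : (NP\(PP\NP))/NP
        [3,5] NP   >
          [3,4] "cat" : NP/PP
          [4,5] "clearly" : PP
    [5,8] N\NP   >
      [5,7] (N\NP)/PP   <
        [5,6] "from" : PP
        [6,7] "today" : ((N\NP)/PP)\PP
      [7,8] "often" : PP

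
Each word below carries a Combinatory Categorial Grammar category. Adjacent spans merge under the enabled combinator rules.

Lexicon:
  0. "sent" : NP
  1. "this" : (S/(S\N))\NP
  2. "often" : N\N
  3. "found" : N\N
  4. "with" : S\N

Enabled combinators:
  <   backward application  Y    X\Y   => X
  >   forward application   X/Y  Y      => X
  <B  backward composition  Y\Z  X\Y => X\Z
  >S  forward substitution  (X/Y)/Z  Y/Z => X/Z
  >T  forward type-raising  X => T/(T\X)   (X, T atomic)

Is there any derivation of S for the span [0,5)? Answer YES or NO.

[0,5] S   >
  [0,2] S/(S\N)   <
    [0,1] "sent" : NP
    [1,2] "this" : (S/(S\N))\NP
  [2,5] S\N   <B
    [2,3] "often" : N\N
    [3,5] S\N   <B
      [3,4] "found" : N\N
      [4,5] "with" : S\N

YES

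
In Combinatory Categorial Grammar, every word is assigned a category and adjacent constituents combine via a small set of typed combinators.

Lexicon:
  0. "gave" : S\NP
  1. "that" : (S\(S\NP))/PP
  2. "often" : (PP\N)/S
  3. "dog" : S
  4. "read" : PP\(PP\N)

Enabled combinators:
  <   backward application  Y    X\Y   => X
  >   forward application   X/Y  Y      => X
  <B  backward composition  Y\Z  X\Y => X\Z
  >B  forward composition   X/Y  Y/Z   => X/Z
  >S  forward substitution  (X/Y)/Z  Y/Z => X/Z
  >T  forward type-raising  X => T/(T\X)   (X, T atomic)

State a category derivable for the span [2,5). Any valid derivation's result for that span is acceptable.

PP

[0,5] S   <
  [0,1] "gave" : S\NP
  [1,5] S\(S\NP)   >
    [1,2] "that" : (S\(S\NP))/PP
    [2,5] PP   <
      [2,4] PP\N   >
        [2,3] "often" : (PP\N)/S
        [3,4] "dog" : S
      [4,5] "read" : PP\(PP\N)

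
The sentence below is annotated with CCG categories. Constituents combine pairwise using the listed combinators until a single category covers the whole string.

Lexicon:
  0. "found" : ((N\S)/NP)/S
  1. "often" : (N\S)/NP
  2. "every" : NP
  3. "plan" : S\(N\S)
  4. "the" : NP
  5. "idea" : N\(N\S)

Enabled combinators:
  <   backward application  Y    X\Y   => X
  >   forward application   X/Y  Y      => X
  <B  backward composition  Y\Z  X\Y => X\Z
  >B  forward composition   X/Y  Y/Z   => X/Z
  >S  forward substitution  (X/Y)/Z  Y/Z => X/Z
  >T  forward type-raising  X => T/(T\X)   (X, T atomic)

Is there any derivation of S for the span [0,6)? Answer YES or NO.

((N\S)/NP)/S (N\S)/NP NP S\(N\S) NP N\(N\S)
CKY chart[0,6] = {N, N/(N\N), NP/(NP\N), PP/(PP\N), S/(S\N)}; S ∉ chart

NO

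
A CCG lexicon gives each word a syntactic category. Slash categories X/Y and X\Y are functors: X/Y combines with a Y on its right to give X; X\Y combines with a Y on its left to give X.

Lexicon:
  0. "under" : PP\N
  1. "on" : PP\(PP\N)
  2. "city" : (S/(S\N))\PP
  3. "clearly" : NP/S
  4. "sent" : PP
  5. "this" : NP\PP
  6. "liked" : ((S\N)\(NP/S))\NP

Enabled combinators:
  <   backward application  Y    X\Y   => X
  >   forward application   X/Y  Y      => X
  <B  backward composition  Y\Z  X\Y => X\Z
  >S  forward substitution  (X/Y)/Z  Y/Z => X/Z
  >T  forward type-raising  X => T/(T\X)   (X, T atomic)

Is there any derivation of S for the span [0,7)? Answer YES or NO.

YES

[0,7] S   >
  [0,3] S/(S\N)   <
    [0,2] PP   <
      [0,1] "under" : PP\N
      [1,2] "on" : PP\(PP\N)
    [2,3] "city" : (S/(S\N))\PP
  [3,7] S\N   <
    [3,4] "clearly" : NP/S
    [4,7] (S\N)\(NP/S)   <
      [4,6] NP   >
        [4,5] NP/(NP\PP)   >T
          [4,5] "sent" : PP
        [5,6] "this" : NP\PP
      [6,7] "liked" : ((S\N)\(NP/S))\NP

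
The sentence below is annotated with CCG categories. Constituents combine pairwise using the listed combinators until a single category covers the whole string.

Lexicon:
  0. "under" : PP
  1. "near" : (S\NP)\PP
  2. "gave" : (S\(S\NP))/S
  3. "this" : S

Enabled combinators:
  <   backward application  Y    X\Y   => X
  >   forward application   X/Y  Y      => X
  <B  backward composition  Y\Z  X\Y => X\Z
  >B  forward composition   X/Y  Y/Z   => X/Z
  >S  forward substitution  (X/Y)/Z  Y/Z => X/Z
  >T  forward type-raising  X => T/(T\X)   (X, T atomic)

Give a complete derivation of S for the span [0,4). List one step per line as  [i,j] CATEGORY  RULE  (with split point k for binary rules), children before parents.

[0,4] S   <
  [0,2] S\NP   <
    [0,1] "under" : PP
    [1,2] "near" : (S\NP)\PP
  [2,4] S\(S\NP)   >
    [2,3] "gave" : (S\(S\NP))/S
    [3,4] "this" : S

[0,1] PP  lex  "under"
[1,2] (S\NP)\PP  lex  "near"
[0,2] S\NP  <  k=1
[2,3] (S\(S\NP))/S  lex  "gave"
[3,4] S  lex  "this"
[2,4] S\(S\NP)  >  k=3
[0,4] S  <  k=2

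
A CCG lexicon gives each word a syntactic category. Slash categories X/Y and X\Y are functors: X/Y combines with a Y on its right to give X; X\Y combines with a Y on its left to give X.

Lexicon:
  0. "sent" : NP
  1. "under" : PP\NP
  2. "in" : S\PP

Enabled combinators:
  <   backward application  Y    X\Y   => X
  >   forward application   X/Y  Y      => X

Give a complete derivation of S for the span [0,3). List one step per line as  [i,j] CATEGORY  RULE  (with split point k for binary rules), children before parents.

[0,3] S   <
  [0,2] PP   <
    [0,1] "sent" : NP
    [1,2] "under" : PP\NP
  [2,3] "in" : S\PP

[0,1] NP  lex  "sent"
[1,2] PP\NP  lex  "under"
[0,2] PP  <  k=1
[2,3] S\PP  lex  "in"
[0,3] S  <  k=2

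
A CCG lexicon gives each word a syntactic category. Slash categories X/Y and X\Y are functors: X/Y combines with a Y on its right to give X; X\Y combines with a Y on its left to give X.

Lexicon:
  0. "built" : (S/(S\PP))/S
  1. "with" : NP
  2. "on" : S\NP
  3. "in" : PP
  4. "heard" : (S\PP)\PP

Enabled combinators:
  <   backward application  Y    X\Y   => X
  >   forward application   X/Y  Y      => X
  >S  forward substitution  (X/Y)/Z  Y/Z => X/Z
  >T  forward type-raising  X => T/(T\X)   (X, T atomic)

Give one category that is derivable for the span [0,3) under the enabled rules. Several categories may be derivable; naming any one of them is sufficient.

S/(S\PP)

[0,5] S   >
  [0,3] S/(S\PP)   >
    [0,1] "built" : (S/(S\PP))/S
    [1,3] S   >
      [1,2] S/(S\NP)   >T
        [1,2] "with" : NP
      [2,3] "on" : S\NP
  [3,5] S\PP   <
    [3,4] "in" : PP
    [4,5] "heard" : (S\PP)\PP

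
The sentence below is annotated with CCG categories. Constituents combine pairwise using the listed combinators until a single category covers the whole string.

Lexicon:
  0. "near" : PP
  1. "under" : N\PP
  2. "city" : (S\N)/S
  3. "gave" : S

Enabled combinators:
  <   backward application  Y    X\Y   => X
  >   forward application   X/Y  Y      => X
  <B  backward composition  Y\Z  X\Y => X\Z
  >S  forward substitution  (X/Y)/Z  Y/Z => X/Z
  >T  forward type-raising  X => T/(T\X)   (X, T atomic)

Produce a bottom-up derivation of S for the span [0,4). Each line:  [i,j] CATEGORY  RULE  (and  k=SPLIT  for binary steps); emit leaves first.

[0,1] PP  lex  "near"
[1,2] N\PP  lex  "under"
[0,2] N  <  k=1
[2,3] (S\N)/S  lex  "city"
[3,4] S  lex  "gave"
[2,4] S\N  >  k=3
[0,4] S  <  k=2

[0,4] S   <
  [0,2] N   <
    [0,1] "near" : PP
    [1,2] "under" : N\PP
  [2,4] S\N   >
    [2,3] "city" : (S\N)/S
    [3,4] "gave" : S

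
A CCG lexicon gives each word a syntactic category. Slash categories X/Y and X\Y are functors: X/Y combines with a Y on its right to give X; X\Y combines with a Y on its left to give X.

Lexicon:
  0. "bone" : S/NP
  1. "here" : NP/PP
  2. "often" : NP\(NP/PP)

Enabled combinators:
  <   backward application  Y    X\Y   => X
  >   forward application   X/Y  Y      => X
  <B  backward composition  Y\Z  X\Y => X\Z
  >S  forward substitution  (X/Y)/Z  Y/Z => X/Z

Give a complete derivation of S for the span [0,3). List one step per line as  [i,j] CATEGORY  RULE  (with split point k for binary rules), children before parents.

[0,1] S/NP  lex  "bone"
[1,2] NP/PP  lex  "here"
[2,3] NP\(NP/PP)  lex  "often"
[1,3] NP  <  k=2
[0,3] S  >  k=1

[0,3] S   >
  [0,1] "bone" : S/NP
  [1,3] NP   <
    [1,2] "here" : NP/PP
    [2,3] "often" : NP\(NP/PP)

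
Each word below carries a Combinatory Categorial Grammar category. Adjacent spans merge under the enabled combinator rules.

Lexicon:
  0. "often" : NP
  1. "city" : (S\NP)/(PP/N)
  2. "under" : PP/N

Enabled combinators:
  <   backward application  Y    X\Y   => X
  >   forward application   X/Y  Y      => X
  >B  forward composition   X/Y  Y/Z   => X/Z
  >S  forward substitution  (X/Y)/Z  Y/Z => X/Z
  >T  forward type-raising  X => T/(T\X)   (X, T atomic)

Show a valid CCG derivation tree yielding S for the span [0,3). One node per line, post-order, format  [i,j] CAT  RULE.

[0,1] NP  lex  "often"
[1,2] (S\NP)/(PP/N)  lex  "city"
[2,3] PP/N  lex  "under"
[1,3] S\NP  >  k=2
[0,3] S  <  k=1

[0,3] S   <
  [0,1] "often" : NP
  [1,3] S\NP   >
    [1,2] "city" : (S\NP)/(PP/N)
    [2,3] "under" : PP/N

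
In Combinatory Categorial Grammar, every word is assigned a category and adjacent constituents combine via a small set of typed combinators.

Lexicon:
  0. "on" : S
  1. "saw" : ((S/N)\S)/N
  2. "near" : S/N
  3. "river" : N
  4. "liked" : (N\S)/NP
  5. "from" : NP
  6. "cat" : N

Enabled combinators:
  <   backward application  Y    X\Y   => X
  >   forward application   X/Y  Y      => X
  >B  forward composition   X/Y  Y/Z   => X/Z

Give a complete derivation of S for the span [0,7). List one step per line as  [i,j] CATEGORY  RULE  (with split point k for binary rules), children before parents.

[0,1] S  lex  "on"
[1,2] ((S/N)\S)/N  lex  "saw"
[2,3] S/N  lex  "near"
[3,4] N  lex  "river"
[2,4] S  >  k=3
[4,5] (N\S)/NP  lex  "liked"
[5,6] NP  lex  "from"
[4,6] N\S  >  k=5
[2,6] N  <  k=4
[1,6] (S/N)\S  >  k=2
[0,6] S/N  <  k=1
[6,7] N  lex  "cat"
[0,7] S  >  k=6

[0,7] S   >
  [0,6] S/N   <
    [0,1] "on" : S
    [1,6] (S/N)\S   >
      [1,2] "saw" : ((S/N)\S)/N
      [2,6] N   <
        [2,4] S   >
          [2,3] "near" : S/N
          [3,4] "river" : N
        [4,6] N\S   >
          [4,5] "liked" : (N\S)/NP
          [5,6] "from" : NP
  [6,7] "cat" : N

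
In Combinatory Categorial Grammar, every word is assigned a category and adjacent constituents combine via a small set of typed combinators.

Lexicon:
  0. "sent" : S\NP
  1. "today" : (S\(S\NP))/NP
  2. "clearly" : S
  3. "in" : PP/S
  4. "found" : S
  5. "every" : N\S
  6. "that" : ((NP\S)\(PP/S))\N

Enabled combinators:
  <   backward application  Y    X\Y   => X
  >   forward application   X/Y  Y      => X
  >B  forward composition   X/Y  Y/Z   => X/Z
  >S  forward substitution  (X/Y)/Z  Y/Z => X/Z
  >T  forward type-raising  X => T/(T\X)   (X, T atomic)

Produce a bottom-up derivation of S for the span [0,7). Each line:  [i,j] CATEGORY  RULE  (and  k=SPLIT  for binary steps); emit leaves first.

[0,1] S\NP  lex  "sent"
[1,2] (S\(S\NP))/NP  lex  "today"
[2,3] S  lex  "clearly"
[2,3] NP/(NP\S)  >T
[3,4] PP/S  lex  "in"
[4,5] S  lex  "found"
[5,6] N\S  lex  "every"
[4,6] N  <  k=5
[6,7] ((NP\S)\(PP/S))\N  lex  "that"
[4,7] (NP\S)\(PP/S)  <  k=6
[3,7] NP\S  <  k=4
[2,7] NP  >  k=3
[1,7] S\(S\NP)  >  k=2
[0,7] S  <  k=1

[0,7] S   <
  [0,1] "sent" : S\NP
  [1,7] S\(S\NP)   >
    [1,2] "today" : (S\(S\NP))/NP
    [2,7] NP   >
      [2,3] NP/(NP\S)   >T
        [2,3] "clearly" : S
      [3,7] NP\S   <
        [3,4] "in" : PP/S
        [4,7] (NP\S)\(PP/S)   <
          [4,6] N   <
            [4,5] "found" : S
            [5,6] "every" : N\S
          [6,7] "that" : ((NP\S)\(PP/S))\N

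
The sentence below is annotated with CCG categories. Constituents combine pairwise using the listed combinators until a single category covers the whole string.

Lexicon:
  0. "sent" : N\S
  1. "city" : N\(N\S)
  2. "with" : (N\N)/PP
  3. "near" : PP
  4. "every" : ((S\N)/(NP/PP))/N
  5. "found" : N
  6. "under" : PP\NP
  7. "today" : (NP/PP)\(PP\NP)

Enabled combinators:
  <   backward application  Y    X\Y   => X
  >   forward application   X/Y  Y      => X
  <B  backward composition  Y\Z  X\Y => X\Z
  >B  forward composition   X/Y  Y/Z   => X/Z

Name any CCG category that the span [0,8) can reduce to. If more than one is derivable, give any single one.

[0,8] S   <
  [0,2] N   <
    [0,1] "sent" : N\S
    [1,2] "city" : N\(N\S)
  [2,8] S\N   <B
    [2,4] N\N   >
      [2,3] "with" : (N\N)/PP
      [3,4] "near" : PP
    [4,8] S\N   >
      [4,6] (S\N)/(NP/PP)   >
        [4,5] "every" : ((S\N)/(NP/PP))/N
        [5,6] "found" : N
      [6,8] NP/PP   <
        [6,7] "under" : PP\NP
        [7,8] "today" : (NP/PP)\(PP\NP)

S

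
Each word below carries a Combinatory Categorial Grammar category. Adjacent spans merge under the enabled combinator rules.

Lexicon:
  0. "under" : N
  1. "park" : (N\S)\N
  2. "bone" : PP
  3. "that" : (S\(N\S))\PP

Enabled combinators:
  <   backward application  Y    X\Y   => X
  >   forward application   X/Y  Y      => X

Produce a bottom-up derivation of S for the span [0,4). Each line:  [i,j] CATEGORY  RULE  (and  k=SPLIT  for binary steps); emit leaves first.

[0,4] S   <
  [0,2] N\S   <
    [0,1] "under" : N
    [1,2] "park" : (N\S)\N
  [2,4] S\(N\S)   <
    [2,3] "bone" : PP
    [3,4] "that" : (S\(N\S))\PP

[0,1] N  lex  "under"
[1,2] (N\S)\N  lex  "park"
[0,2] N\S  <  k=1
[2,3] PP  lex  "bone"
[3,4] (S\(N\S))\PP  lex  "that"
[2,4] S\(N\S)  <  k=3
[0,4] S  <  k=2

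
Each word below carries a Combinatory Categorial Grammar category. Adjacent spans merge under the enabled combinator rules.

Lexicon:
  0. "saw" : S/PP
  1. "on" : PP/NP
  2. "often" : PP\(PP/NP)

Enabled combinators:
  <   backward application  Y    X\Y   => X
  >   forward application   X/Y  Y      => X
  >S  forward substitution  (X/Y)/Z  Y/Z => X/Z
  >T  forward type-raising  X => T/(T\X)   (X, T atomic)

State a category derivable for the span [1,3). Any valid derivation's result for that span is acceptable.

PP

[0,3] S   >
  [0,1] "saw" : S/PP
  [1,3] PP   <
    [1,2] "on" : PP/NP
    [2,3] "often" : PP\(PP/NP)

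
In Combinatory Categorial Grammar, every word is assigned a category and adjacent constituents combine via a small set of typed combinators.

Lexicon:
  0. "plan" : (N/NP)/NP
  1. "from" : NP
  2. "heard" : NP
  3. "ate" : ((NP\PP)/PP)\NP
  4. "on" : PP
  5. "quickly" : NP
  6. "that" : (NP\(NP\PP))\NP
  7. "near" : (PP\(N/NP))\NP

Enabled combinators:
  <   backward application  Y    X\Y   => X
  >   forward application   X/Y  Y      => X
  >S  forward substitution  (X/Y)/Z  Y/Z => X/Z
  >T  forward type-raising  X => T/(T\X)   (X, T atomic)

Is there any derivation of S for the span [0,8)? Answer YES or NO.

NO

(N/NP)/NP NP NP ((NP\PP)/PP)\NP PP NP (NP\(NP\PP))\NP (PP\(N/NP))\NP
CKY chart[0,8] = {N/(N\PP), NP/(NP\PP), PP, PP/(PP\PP), S/(S\PP)}; S ∉ chart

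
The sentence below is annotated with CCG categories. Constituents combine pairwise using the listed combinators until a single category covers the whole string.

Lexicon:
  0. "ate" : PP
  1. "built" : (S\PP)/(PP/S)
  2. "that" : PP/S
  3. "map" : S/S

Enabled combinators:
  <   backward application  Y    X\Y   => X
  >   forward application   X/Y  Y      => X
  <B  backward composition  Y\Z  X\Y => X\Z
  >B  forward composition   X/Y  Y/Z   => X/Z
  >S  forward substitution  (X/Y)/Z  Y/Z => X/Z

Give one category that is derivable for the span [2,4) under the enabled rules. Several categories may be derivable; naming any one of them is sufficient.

[0,4] S   <
  [0,1] "ate" : PP
  [1,4] S\PP   >
    [1,2] "built" : (S\PP)/(PP/S)
    [2,4] PP/S   >B
      [2,3] "that" : PP/S
      [3,4] "map" : S/S

PP/S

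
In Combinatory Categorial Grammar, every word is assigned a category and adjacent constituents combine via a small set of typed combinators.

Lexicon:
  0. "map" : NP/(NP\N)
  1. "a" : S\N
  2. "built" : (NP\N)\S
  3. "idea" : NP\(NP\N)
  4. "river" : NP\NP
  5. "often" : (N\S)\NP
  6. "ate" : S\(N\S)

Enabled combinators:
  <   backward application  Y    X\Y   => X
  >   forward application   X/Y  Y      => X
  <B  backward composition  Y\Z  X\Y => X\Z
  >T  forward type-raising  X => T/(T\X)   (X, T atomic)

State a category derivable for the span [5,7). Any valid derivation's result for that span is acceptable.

[0,7] S   <
  [0,5] NP   >
    [0,1] "map" : NP/(NP\N)
    [1,5] NP\N   <B
      [1,4] NP\N   <B
        [1,2] "a" : S\N
        [2,4] NP\S   <B
          [2,3] "built" : (NP\N)\S
          [3,4] "idea" : NP\(NP\N)
      [4,5] "river" : NP\NP
  [5,7] S\NP   <B
    [5,6] "often" : (N\S)\NP
    [6,7] "ate" : S\(N\S)

S\NP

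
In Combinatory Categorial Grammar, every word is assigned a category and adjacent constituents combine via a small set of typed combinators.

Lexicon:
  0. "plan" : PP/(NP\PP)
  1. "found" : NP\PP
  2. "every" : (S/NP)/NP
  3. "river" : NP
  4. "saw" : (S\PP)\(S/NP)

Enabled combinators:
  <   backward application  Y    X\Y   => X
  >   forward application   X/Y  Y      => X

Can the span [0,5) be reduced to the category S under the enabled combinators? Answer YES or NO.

YES

[0,5] S   <
  [0,2] PP   >
    [0,1] "plan" : PP/(NP\PP)
    [1,2] "found" : NP\PP
  [2,5] S\PP   <
    [2,4] S/NP   >
      [2,3] "every" : (S/NP)/NP
      [3,4] "river" : NP
    [4,5] "saw" : (S\PP)\(S/NP)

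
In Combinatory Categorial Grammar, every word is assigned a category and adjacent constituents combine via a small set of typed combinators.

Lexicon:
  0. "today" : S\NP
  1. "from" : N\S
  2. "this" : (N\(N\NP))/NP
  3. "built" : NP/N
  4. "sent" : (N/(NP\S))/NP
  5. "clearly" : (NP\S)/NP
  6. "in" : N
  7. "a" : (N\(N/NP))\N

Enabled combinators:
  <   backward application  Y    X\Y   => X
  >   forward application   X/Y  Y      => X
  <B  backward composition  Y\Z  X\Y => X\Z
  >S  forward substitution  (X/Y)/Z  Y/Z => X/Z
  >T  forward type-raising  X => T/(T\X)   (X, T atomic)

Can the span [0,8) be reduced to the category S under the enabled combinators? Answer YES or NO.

NO

S\NP N\S (N\(N\NP))/NP NP/N (N/(NP\S))/NP (NP\S)/NP N (N\(N/NP))\N
CKY chart[0,8] = {N, N/(N\N), NP/(NP\N), PP/(PP\N), S/(S\N)}; S ∉ chart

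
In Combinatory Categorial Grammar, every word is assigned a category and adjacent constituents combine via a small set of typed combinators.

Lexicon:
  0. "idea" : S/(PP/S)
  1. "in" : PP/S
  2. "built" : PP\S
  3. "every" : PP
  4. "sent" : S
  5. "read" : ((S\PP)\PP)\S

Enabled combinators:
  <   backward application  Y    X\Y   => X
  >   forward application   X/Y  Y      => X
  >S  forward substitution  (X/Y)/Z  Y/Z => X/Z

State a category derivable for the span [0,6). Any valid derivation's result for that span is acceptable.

[0,6] S   <
  [0,3] PP   <
    [0,2] S   >
      [0,1] "idea" : S/(PP/S)
      [1,2] "in" : PP/S
    [2,3] "built" : PP\S
  [3,6] S\PP   <
    [3,4] "every" : PP
    [4,6] (S\PP)\PP   <
      [4,5] "sent" : S
      [5,6] "read" : ((S\PP)\PP)\S

S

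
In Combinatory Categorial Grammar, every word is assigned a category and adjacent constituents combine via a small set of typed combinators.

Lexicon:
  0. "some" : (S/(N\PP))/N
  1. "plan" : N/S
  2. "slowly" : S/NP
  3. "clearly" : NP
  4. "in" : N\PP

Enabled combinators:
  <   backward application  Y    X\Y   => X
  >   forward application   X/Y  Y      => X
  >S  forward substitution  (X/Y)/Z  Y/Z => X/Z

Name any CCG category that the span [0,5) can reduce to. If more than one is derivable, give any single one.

[0,5] S   >
  [0,4] S/(N\PP)   >
    [0,1] "some" : (S/(N\PP))/N
    [1,4] N   >
      [1,2] "plan" : N/S
      [2,4] S   >
        [2,3] "slowly" : S/NP
        [3,4] "clearly" : NP
  [4,5] "in" : N\PP

S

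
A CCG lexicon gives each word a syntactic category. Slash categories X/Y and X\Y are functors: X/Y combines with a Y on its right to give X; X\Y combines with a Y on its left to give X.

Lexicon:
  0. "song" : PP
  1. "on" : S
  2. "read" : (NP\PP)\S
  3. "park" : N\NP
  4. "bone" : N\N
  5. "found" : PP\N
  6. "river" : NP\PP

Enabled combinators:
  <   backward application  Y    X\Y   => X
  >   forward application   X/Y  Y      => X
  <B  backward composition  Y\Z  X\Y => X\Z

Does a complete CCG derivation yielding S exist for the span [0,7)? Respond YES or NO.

PP S (NP\PP)\S N\NP N\N PP\N NP\PP
CKY chart[0,7] = {NP}; S ∉ chart

NO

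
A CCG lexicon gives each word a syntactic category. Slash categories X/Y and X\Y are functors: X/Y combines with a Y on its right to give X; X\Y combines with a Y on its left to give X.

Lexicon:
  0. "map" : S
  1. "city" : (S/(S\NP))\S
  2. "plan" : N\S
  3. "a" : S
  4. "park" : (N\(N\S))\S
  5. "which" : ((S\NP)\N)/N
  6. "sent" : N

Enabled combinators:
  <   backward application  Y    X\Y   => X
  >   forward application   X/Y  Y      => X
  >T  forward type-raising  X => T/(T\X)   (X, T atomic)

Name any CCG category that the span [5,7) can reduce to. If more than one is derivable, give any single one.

(S\NP)\N

[0,7] S   >
  [0,2] S/(S\NP)   <
    [0,1] "map" : S
    [1,2] "city" : (S/(S\NP))\S
  [2,7] S\NP   <
    [2,5] N   <
      [2,3] "plan" : N\S
      [3,5] N\(N\S)   <
        [3,4] "a" : S
        [4,5] "park" : (N\(N\S))\S
    [5,7] (S\NP)\N   >
      [5,6] "which" : ((S\NP)\N)/N
      [6,7] "sent" : N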